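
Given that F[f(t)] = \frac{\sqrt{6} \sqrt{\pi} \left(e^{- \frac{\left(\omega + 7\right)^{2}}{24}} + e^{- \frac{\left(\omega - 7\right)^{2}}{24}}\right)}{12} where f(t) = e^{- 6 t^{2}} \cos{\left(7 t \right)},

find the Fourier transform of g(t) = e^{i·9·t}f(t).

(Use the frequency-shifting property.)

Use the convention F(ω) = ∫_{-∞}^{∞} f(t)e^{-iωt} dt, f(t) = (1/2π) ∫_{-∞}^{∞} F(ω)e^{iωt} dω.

F[g](ω) = \frac{\sqrt{6} \sqrt{\pi} e^{- \frac{\left(\omega - 2\right)^{2}}{24}}}{12} + \frac{\sqrt{6} \sqrt{\pi} e^{- \frac{\left(\omega - 16\right)^{2}}{24}}}{12}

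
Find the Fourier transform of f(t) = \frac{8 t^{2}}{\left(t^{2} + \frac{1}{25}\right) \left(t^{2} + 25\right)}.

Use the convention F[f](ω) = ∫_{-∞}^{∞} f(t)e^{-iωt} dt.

F(ω) = \frac{125 \pi e^{- 5 \left|{\omega}\right|}}{78} - \frac{5 \pi e^{- \frac{\left|{\omega}\right|}{5}}}{78}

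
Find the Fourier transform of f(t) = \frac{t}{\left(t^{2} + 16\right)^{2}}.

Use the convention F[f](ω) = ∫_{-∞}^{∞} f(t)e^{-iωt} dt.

F(ω) = - \frac{i \pi \omega e^{- 4 \left|{\omega}\right|}}{8}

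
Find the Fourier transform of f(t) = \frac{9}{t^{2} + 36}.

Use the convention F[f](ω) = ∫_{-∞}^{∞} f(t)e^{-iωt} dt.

F(ω) = \frac{3 \pi e^{- 6 \left|{\omega}\right|}}{2}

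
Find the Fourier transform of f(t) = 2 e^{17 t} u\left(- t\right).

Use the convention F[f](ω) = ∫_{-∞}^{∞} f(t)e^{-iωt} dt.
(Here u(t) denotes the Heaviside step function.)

F(ω) = - \frac{2}{i \omega - 17}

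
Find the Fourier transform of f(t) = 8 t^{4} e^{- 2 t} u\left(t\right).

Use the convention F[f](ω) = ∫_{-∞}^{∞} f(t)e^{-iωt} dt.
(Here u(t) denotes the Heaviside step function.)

F(ω) = \frac{192}{\left(i \omega + 2\right)^{5}}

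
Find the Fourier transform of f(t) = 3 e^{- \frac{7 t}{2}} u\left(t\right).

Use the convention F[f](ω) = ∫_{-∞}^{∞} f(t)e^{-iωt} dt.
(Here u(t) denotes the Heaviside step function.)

F(ω) = \frac{6}{2 i \omega + 7}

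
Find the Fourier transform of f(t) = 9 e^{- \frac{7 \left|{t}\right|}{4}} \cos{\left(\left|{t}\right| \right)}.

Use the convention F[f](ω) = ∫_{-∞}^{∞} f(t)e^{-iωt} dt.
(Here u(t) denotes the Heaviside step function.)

F(ω) = \frac{504 \left(16 \omega^{2} + 65\right)}{256 \omega^{4} + 1056 \omega^{2} + 4225}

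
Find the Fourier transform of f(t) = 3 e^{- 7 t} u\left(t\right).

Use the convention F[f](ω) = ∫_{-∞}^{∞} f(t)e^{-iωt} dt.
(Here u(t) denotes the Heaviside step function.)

F(ω) = \frac{3}{i \omega + 7}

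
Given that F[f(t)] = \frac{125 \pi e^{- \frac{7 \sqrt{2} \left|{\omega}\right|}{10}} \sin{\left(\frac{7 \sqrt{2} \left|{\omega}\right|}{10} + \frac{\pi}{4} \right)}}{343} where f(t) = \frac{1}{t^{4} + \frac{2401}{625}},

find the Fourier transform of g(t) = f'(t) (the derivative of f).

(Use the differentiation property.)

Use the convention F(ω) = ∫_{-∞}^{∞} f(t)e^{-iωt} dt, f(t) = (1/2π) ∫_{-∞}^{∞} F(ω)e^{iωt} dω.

F[g](ω) = \frac{125 i \pi \omega e^{- \frac{7 \sqrt{2} \left|{\omega}\right|}{10}} \sin{\left(\frac{7 \sqrt{2} \left|{\omega}\right|}{10} + \frac{\pi}{4} \right)}}{343}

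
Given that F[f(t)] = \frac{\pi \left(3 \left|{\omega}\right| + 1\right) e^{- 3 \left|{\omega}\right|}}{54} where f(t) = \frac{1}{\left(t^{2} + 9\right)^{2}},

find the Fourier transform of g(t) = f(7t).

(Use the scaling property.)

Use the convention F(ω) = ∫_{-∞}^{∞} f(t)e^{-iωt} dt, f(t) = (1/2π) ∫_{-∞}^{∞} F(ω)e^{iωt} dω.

F[g](ω) = \frac{\pi \left(3 \left|{\omega}\right| + 7\right) e^{- \frac{3 \left|{\omega}\right|}{7}}}{2646}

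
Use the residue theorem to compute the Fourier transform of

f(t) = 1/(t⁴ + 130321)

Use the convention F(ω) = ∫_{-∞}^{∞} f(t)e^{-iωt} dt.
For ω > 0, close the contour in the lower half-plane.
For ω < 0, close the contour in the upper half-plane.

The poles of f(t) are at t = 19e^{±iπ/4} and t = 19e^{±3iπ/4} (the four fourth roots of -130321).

Let g(z) = f(z)e^{-iωz}; for large |z| the factor e^{-iωz} decays in the lower half-plane when ω > 0 and in the upper half-plane when ω < 0.

Case ω > 0 (lower half-plane, clockwise contour ⇒ F(ω) = -2πi·ΣRes):
  Res_{z = - \frac{19 \sqrt{2}}{2} - \frac{19 \sqrt{2} i}{2}} g(z) = \frac{\sqrt{2} i \left(1 - i\right) e^{\frac{19 \sqrt{2} \omega \left(-1 + i\right)}{2}}}{54872}
  Res_{z = \frac{19 \sqrt{2}}{2} - \frac{19 \sqrt{2} i}{2}} g(z) = \frac{\sqrt{2} i \left(1 + i\right) e^{- \frac{19 \sqrt{2} \omega \left(1 + i\right)}{2}}}{54872}
  F(ω) = -2πi·ΣRes = \frac{\sqrt{2} \pi \left(1 - i\right) \left(e^{19 \sqrt{2} i \omega} + i\right) e^{- \frac{19 \sqrt{2} \omega \left(1 + i\right)}{2}}}{27436} = \frac{\pi e^{- \frac{19 \sqrt{2} \omega}{2}} \sin{\left(\frac{19 \sqrt{2} \omega}{2} + \frac{\pi}{4} \right)}}{6859}

Case ω < 0 (upper half-plane, counterclockwise contour ⇒ F(ω) = +2πi·ΣRes):
  Res_{z = \frac{19 \sqrt{2}}{2} + \frac{19 \sqrt{2} i}{2}} g(z) = \frac{\sqrt{2} i \left(-1 + i\right) e^{\frac{19 \sqrt{2} \omega \left(1 - i\right)}{2}}}{54872}
  Res_{z = - \frac{19 \sqrt{2}}{2} + \frac{19 \sqrt{2} i}{2}} g(z) = \frac{\sqrt{2} \left(1 - i\right) e^{\frac{19 \sqrt{2} \omega \left(1 + i\right)}{2}}}{54872}
  F(ω) = 2πi·ΣRes = - \frac{\sqrt{2} i \pi \left(i \left(1 - i\right) e^{\frac{19 \sqrt{2} \omega \left(1 - i\right)}{2}} - \left(1 - i\right) e^{\frac{19 \sqrt{2} \omega \left(1 + i\right)}{2}}\right)}{27436} = \frac{\pi e^{\frac{19 \sqrt{2} \omega}{2}} \cos{\left(\frac{19 \sqrt{2} \omega}{2} + \frac{\pi}{4} \right)}}{6859}

Both cases combine into a single formula in |ω|:

F(ω) = \frac{\pi e^{- \frac{19 \sqrt{2} \left|{\omega}\right|}{2}} \sin{\left(\frac{19 \sqrt{2} \left|{\omega}\right|}{2} + \frac{\pi}{4} \right)}}{6859}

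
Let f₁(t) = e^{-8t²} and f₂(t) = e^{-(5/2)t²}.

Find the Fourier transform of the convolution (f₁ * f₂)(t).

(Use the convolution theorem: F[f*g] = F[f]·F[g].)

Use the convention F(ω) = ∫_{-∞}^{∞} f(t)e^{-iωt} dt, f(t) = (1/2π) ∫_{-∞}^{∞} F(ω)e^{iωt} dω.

F[f₁*f₂](ω) = \frac{\sqrt{5} \pi e^{- \frac{21 \omega^{2}}{160}}}{10}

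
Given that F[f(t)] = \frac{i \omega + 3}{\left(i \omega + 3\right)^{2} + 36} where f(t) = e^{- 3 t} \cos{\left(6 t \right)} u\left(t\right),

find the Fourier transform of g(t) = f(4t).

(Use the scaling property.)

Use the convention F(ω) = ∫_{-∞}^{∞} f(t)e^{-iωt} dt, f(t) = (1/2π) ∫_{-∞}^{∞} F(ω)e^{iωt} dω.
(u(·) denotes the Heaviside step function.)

F[g](ω) = \frac{i \omega + 12}{\left(i \omega + 12\right)^{2} + 576}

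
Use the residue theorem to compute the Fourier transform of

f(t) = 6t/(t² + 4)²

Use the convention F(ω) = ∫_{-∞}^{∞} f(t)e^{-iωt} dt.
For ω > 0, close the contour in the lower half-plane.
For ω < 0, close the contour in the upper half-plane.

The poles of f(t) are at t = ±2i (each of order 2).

Let g(z) = f(z)e^{-iωz}; for large |z| the factor e^{-iωz} decays in the lower half-plane when ω > 0 and in the upper half-plane when ω < 0.

Case ω > 0 (lower half-plane, clockwise contour ⇒ F(ω) = -2πi·ΣRes):
  Res_{z = - 2 i} g(z) = \frac{3 \omega e^{- 2 \omega}}{4} (pole of order 2)
  F(ω) = -2πi·ΣRes = - \frac{3 i \pi \omega e^{- 2 \omega}}{2}

Case ω < 0 (upper half-plane, counterclockwise contour ⇒ F(ω) = +2πi·ΣRes):
  Res_{z = 2 i} g(z) = - \frac{3 \omega e^{2 \omega}}{4} (pole of order 2)
  F(ω) = 2πi·ΣRes = - \frac{3 i \pi \omega e^{2 \omega}}{2}

Both cases combine into a single formula in |ω|:

F(ω) = - \frac{3 i \pi \omega e^{- 2 \left|{\omega}\right|}}{2}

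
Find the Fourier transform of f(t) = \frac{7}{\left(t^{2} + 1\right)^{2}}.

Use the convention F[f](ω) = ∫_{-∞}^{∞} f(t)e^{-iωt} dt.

F(ω) = \frac{7 \pi \left(\left|{\omega}\right| + 1\right) e^{- \left|{\omega}\right|}}{2}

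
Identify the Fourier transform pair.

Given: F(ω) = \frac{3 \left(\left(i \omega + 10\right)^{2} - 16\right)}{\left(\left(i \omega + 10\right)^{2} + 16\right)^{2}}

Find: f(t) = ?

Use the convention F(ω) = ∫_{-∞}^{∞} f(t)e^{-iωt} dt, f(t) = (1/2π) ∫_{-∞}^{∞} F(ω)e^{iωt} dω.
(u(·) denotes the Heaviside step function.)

f(t) = 3 t e^{- 10 t} \cos{\left(4 t \right)} u\left(t\right)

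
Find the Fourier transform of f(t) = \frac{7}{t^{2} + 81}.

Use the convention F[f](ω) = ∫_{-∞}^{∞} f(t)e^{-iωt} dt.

F(ω) = \frac{7 \pi e^{- 9 \left|{\omega}\right|}}{9}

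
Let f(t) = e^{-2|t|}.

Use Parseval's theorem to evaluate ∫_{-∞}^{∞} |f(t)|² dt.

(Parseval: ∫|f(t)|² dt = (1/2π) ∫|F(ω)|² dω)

∫|f(t)|² dt = \frac{1}{2}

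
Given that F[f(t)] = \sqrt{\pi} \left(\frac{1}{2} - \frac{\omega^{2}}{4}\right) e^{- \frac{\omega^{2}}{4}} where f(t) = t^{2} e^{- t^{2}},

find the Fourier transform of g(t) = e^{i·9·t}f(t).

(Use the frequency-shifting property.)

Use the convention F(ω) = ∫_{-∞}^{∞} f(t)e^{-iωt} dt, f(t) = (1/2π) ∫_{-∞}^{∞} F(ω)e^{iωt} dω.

F[g](ω) = \frac{\sqrt{\pi} \left(2 - \left(\omega - 9\right)^{2}\right) e^{- \frac{\left(\omega - 9\right)^{2}}{4}}}{4}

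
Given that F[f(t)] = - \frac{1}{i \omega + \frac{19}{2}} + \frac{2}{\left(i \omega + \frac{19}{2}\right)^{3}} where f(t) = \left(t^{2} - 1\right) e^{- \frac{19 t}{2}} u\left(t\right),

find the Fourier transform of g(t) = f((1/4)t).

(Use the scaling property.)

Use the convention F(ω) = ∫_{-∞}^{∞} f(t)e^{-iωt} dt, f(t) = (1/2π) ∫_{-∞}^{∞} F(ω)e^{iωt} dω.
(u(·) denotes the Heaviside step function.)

F[g](ω) = \frac{8 \left(64 i \omega - \left(8 i \omega + 19\right)^{3} + 152\right)}{\left(8 i \omega + 19\right)^{4}}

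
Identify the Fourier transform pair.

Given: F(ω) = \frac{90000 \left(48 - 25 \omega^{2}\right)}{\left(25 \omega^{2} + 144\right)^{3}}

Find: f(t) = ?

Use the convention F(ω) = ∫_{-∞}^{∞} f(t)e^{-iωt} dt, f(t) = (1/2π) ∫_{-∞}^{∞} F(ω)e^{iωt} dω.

f(t) = 5 t^{2} e^{- \frac{12 \left|{t}\right|}{5}}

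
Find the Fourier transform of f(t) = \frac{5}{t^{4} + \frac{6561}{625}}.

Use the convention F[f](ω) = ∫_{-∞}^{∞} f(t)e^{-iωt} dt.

F(ω) = \frac{625 \pi e^{- \frac{9 \sqrt{2} \left|{\omega}\right|}{10}} \sin{\left(\frac{9 \sqrt{2} \left|{\omega}\right|}{10} + \frac{\pi}{4} \right)}}{729}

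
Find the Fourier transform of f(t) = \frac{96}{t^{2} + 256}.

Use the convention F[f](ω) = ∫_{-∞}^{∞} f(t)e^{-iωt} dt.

F(ω) = 6 \pi e^{- 16 \left|{\omega}\right|}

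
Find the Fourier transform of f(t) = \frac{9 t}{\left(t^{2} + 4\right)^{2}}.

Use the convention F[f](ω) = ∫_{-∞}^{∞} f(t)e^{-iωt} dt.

F(ω) = - \frac{9 i \pi \omega e^{- 2 \left|{\omega}\right|}}{4}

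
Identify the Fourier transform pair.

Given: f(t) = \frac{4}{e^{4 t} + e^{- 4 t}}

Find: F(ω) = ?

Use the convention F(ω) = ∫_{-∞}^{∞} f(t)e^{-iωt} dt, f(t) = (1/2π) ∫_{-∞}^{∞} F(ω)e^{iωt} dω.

F(ω) = \frac{\pi}{2 \cosh{\left(\frac{\pi \omega}{8} \right)}}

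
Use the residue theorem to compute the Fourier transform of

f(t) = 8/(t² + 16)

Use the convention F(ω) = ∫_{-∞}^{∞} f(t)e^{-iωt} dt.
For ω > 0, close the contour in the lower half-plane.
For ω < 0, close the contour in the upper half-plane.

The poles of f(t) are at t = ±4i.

Let g(z) = f(z)e^{-iωz}; for large |z| the factor e^{-iωz} decays in the lower half-plane when ω > 0 and in the upper half-plane when ω < 0.

Case ω > 0 (lower half-plane, clockwise contour ⇒ F(ω) = -2πi·ΣRes):
  Res_{z = - 4 i} g(z) = i e^{- 4 \omega}
  F(ω) = -2πi·ΣRes = 2 \pi e^{- 4 \omega}

Case ω < 0 (upper half-plane, counterclockwise contour ⇒ F(ω) = +2πi·ΣRes):
  Res_{z = 4 i} g(z) = - i e^{4 \omega}
  F(ω) = 2πi·ΣRes = 2 \pi e^{4 \omega}

Both cases combine into a single formula in |ω|:

F(ω) = 2 \pi e^{- 4 \left|{\omega}\right|}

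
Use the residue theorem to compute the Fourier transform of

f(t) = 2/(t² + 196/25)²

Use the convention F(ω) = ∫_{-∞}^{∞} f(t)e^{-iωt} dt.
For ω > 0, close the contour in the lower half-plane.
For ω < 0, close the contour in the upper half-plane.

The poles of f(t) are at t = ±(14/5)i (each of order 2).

Let g(z) = f(z)e^{-iωz}; for large |z| the factor e^{-iωz} decays in the lower half-plane when ω > 0 and in the upper half-plane when ω < 0.

Case ω > 0 (lower half-plane, clockwise contour ⇒ F(ω) = -2πi·ΣRes):
  Res_{z = - \frac{14 i}{5}} g(z) = \frac{25 i \left(14 \omega + 5\right) e^{- \frac{14 \omega}{5}}}{5488} (pole of order 2)
  F(ω) = -2πi·ΣRes = \frac{25 \pi \left(14 \omega + 5\right) e^{- \frac{14 \omega}{5}}}{2744}

Case ω < 0 (upper half-plane, counterclockwise contour ⇒ F(ω) = +2πi·ΣRes):
  Res_{z = \frac{14 i}{5}} g(z) = \frac{25 i \left(14 \omega - 5\right) e^{\frac{14 \omega}{5}}}{5488} (pole of order 2)
  F(ω) = 2πi·ΣRes = \frac{25 \pi \left(5 - 14 \omega\right) e^{\frac{14 \omega}{5}}}{2744}

Both cases combine into a single formula in |ω|:

F(ω) = \frac{25 \pi \left(14 \left|{\omega}\right| + 5\right) e^{- \frac{14 \left|{\omega}\right|}{5}}}{2744}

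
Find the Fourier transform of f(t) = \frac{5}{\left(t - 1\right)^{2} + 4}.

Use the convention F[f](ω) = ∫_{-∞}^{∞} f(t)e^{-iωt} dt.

F(ω) = \frac{5 \pi e^{- i \omega - 2 \left|{\omega}\right|}}{2}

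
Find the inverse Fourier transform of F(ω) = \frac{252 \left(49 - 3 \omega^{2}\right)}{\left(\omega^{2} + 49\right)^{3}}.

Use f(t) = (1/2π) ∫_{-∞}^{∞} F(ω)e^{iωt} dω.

f(t) = 9 t^{2} e^{- 7 \left|{t}\right|}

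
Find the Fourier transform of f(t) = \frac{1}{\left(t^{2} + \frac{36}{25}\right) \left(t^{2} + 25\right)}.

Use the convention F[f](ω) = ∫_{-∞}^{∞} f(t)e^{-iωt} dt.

F(ω) = - \frac{5 \pi e^{- 5 \left|{\omega}\right|}}{589} + \frac{125 \pi e^{- \frac{6 \left|{\omega}\right|}{5}}}{3534}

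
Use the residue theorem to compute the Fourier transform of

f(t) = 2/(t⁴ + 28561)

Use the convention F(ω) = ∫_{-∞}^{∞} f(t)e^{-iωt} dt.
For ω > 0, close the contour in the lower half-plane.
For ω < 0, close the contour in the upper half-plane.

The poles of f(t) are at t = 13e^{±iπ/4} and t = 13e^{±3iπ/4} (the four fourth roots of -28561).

Let g(z) = f(z)e^{-iωz}; for large |z| the factor e^{-iωz} decays in the lower half-plane when ω > 0 and in the upper half-plane when ω < 0.

Case ω > 0 (lower half-plane, clockwise contour ⇒ F(ω) = -2πi·ΣRes):
  Res_{z = - \frac{13 \sqrt{2}}{2} - \frac{13 \sqrt{2} i}{2}} g(z) = \frac{\sqrt{2} i \left(1 - i\right) e^{\frac{13 \sqrt{2} \omega \left(-1 + i\right)}{2}}}{8788}
  Res_{z = \frac{13 \sqrt{2}}{2} - \frac{13 \sqrt{2} i}{2}} g(z) = \frac{\sqrt{2} i \left(1 + i\right) e^{- \frac{13 \sqrt{2} \omega \left(1 + i\right)}{2}}}{8788}
  F(ω) = -2πi·ΣRes = \frac{\sqrt{2} \pi \left(1 - i\right) \left(e^{13 \sqrt{2} i \omega} + i\right) e^{- \frac{13 \sqrt{2} \omega \left(1 + i\right)}{2}}}{4394} = \frac{2 \pi e^{- \frac{13 \sqrt{2} \omega}{2}} \sin{\left(\frac{13 \sqrt{2} \omega}{2} + \frac{\pi}{4} \right)}}{2197}

Case ω < 0 (upper half-plane, counterclockwise contour ⇒ F(ω) = +2πi·ΣRes):
  Res_{z = \frac{13 \sqrt{2}}{2} + \frac{13 \sqrt{2} i}{2}} g(z) = \frac{\sqrt{2} i \left(-1 + i\right) e^{\frac{13 \sqrt{2} \omega \left(1 - i\right)}{2}}}{8788}
  Res_{z = - \frac{13 \sqrt{2}}{2} + \frac{13 \sqrt{2} i}{2}} g(z) = \frac{\sqrt{2} \left(1 - i\right) e^{\frac{13 \sqrt{2} \omega \left(1 + i\right)}{2}}}{8788}
  F(ω) = 2πi·ΣRes = - \frac{\sqrt{2} i \pi \left(i \left(1 - i\right) e^{\frac{13 \sqrt{2} \omega \left(1 - i\right)}{2}} - \left(1 - i\right) e^{\frac{13 \sqrt{2} \omega \left(1 + i\right)}{2}}\right)}{4394} = \frac{2 \pi e^{\frac{13 \sqrt{2} \omega}{2}} \cos{\left(\frac{13 \sqrt{2} \omega}{2} + \frac{\pi}{4} \right)}}{2197}

Both cases combine into a single formula in |ω|:

F(ω) = \frac{2 \pi e^{- \frac{13 \sqrt{2} \left|{\omega}\right|}{2}} \sin{\left(\frac{13 \sqrt{2} \left|{\omega}\right|}{2} + \frac{\pi}{4} \right)}}{2197}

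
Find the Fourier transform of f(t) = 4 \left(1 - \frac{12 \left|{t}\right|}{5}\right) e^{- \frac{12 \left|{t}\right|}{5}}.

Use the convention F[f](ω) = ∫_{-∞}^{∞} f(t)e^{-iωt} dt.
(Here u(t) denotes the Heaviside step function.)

F(ω) = \frac{24000 \omega^{2}}{\left(25 \omega^{2} + 144\right)^{2}}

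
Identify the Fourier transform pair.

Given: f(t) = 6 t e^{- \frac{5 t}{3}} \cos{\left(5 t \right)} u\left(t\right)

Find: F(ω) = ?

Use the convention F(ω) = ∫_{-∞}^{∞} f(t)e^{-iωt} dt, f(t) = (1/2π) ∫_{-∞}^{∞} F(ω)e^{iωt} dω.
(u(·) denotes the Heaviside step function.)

F(ω) = \frac{54 \left(\left(3 i \omega + 5\right)^{2} - 225\right)}{\left(\left(3 i \omega + 5\right)^{2} + 225\right)^{2}}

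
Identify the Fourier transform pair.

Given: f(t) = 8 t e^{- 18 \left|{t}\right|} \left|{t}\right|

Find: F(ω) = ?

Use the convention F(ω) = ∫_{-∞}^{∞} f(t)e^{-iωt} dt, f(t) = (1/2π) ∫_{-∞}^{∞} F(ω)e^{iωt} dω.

F(ω) = \frac{32 i \omega \left(\omega^{2} - 972\right)}{\left(\omega^{2} + 324\right)^{3}}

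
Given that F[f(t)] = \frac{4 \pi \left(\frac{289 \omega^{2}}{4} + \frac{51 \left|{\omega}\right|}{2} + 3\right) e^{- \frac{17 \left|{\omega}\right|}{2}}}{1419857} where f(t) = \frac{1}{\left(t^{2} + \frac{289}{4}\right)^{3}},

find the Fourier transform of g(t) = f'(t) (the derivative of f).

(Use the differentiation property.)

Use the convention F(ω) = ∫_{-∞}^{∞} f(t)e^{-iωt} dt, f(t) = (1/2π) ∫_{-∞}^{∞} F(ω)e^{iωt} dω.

F[g](ω) = \frac{i \pi \omega \left(289 \omega^{2} + 102 \left|{\omega}\right| + 12\right) e^{- \frac{17 \left|{\omega}\right|}{2}}}{1419857}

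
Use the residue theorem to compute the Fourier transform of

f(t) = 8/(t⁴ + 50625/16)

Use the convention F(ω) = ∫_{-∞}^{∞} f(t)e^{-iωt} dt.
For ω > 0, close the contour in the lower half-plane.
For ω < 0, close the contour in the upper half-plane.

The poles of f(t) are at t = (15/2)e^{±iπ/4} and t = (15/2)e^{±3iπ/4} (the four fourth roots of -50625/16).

Let g(z) = f(z)e^{-iωz}; for large |z| the factor e^{-iωz} decays in the lower half-plane when ω > 0 and in the upper half-plane when ω < 0.

Case ω > 0 (lower half-plane, clockwise contour ⇒ F(ω) = -2πi·ΣRes):
  Res_{z = - \frac{15 \sqrt{2}}{4} - \frac{15 \sqrt{2} i}{4}} g(z) = \frac{8 \sqrt{2} \left(1 + i\right) e^{\frac{15 \sqrt{2} \omega \left(-1 + i\right)}{4}}}{3375}
  Res_{z = \frac{15 \sqrt{2}}{4} - \frac{15 \sqrt{2} i}{4}} g(z) = \frac{8 \sqrt{2} \left(-1 + i\right) e^{- \frac{15 \sqrt{2} \omega \left(1 + i\right)}{4}}}{3375}
  F(ω) = -2πi·ΣRes = \frac{16 \sqrt{2} \pi \left(\left(1 - i\right) e^{\frac{15 \sqrt{2} i \omega}{2}} + 1 + i\right) e^{- \frac{15 \sqrt{2} \omega \left(1 + i\right)}{4}}}{3375} = \frac{64 \pi e^{- \frac{15 \sqrt{2} \omega}{4}} \sin{\left(\frac{15 \sqrt{2} \omega}{4} + \frac{\pi}{4} \right)}}{3375}

Case ω < 0 (upper half-plane, counterclockwise contour ⇒ F(ω) = +2πi·ΣRes):
  Res_{z = \frac{15 \sqrt{2}}{4} + \frac{15 \sqrt{2} i}{4}} g(z) = - \frac{8 \sqrt{2} \left(1 + i\right) e^{\frac{15 \sqrt{2} \omega \left(1 - i\right)}{4}}}{3375}
  Res_{z = - \frac{15 \sqrt{2}}{4} + \frac{15 \sqrt{2} i}{4}} g(z) = \frac{8 \sqrt{2} \left(1 - i\right) e^{\frac{15 \sqrt{2} \omega \left(1 + i\right)}{4}}}{3375}
  F(ω) = 2πi·ΣRes = - \frac{16 \sqrt{2} i \pi \left(\left(1 + i\right) e^{\frac{15 \sqrt{2} \omega \left(1 - i\right)}{4}} - \left(1 - i\right) e^{\frac{15 \sqrt{2} \omega \left(1 + i\right)}{4}}\right)}{3375} = \frac{64 \pi e^{\frac{15 \sqrt{2} \omega}{4}} \cos{\left(\frac{15 \sqrt{2} \omega}{4} + \frac{\pi}{4} \right)}}{3375}

Both cases combine into a single formula in |ω|:

F(ω) = \frac{64 \pi e^{- \frac{15 \sqrt{2} \left|{\omega}\right|}{4}} \sin{\left(\frac{15 \sqrt{2} \left|{\omega}\right|}{4} + \frac{\pi}{4} \right)}}{3375}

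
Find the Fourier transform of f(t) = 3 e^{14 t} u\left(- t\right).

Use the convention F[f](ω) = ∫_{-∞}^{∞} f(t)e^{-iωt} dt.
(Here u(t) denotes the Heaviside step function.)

F(ω) = - \frac{3}{i \omega - 14}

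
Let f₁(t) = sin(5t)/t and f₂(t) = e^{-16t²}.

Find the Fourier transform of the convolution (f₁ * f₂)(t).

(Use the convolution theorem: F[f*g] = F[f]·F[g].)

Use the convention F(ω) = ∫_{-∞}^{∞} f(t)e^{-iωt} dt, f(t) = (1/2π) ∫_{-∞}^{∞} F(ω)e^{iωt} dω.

F[f₁*f₂](ω) = \begin{cases} \frac{\pi^{\frac{3}{2}} e^{- \frac{\omega^{2}}{64}}}{4} & \text{for}\: \omega > -5 \wedge \omega < 5 \\0 & \text{otherwise} \end{cases}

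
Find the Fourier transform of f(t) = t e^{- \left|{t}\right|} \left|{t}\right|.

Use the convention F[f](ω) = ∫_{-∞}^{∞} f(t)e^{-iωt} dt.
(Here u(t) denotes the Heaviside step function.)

F(ω) = \frac{4 i \omega \left(\omega^{2} - 3\right)}{\left(\omega^{2} + 1\right)^{3}}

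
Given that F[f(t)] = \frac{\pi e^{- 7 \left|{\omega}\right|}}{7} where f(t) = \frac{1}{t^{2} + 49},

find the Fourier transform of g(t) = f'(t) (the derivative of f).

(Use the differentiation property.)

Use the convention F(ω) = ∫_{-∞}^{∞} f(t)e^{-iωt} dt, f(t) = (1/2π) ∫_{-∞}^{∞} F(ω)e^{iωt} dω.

F[g](ω) = \frac{i \pi \omega e^{- 7 \left|{\omega}\right|}}{7}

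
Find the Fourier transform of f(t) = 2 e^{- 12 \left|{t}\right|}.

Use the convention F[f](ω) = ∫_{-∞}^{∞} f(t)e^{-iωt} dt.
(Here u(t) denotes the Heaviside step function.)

F(ω) = \frac{48}{\omega^{2} + 144}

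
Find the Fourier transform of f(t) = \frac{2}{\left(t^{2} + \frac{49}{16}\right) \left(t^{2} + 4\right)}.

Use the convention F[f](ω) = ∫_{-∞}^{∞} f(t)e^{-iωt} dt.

F(ω) = - \frac{16 \pi e^{- 2 \left|{\omega}\right|}}{15} + \frac{128 \pi e^{- \frac{7 \left|{\omega}\right|}{4}}}{105}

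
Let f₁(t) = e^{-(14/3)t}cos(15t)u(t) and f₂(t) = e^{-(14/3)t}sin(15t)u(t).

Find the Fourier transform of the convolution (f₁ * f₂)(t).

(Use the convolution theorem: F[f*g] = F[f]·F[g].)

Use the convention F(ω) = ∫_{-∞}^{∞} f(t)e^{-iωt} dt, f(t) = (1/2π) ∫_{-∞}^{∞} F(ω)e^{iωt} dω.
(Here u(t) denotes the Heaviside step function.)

F[f₁*f₂](ω) = \frac{405 \left(3 i \omega + 14\right)}{\left(\left(3 i \omega + 14\right)^{2} + 2025\right)^{2}}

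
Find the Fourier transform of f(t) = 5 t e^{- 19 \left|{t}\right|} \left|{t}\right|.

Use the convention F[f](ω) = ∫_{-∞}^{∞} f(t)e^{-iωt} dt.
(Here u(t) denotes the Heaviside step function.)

F(ω) = \frac{20 i \omega \left(\omega^{2} - 1083\right)}{\left(\omega^{2} + 361\right)^{3}}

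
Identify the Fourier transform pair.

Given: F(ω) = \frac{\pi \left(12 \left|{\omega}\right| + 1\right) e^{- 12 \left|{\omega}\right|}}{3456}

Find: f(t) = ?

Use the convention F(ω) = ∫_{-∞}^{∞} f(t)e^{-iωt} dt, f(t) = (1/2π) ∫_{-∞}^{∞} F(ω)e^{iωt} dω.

f(t) = \frac{1}{\left(t^{2} + 144\right)^{2}}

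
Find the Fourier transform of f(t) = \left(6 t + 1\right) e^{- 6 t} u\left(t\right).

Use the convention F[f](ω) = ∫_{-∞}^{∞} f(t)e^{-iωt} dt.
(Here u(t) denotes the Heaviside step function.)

F(ω) = \frac{- i \omega - 12}{\omega^{2} - 12 i \omega - 36}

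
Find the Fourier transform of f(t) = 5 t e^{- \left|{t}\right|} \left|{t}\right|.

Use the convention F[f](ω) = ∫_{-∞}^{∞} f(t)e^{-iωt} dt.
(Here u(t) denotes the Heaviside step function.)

F(ω) = \frac{20 i \omega \left(\omega^{2} - 3\right)}{\left(\omega^{2} + 1\right)^{3}}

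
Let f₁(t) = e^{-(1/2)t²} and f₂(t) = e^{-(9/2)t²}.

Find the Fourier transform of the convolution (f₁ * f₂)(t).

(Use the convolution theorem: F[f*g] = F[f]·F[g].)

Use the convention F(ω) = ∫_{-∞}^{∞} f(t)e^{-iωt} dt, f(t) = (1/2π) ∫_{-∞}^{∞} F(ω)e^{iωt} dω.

F[f₁*f₂](ω) = \frac{2 \pi e^{- \frac{5 \omega^{2}}{9}}}{3}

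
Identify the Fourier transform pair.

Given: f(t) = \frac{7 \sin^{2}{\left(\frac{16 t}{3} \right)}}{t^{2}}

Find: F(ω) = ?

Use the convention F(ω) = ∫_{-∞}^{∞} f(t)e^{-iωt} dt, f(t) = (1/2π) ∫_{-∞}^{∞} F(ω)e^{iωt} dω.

F(ω) = \begin{cases} \frac{7 \pi \left(32 - 3 \left|{\omega}\right|\right)}{6} & \text{for}\: \omega > - \frac{32}{3} \wedge \omega < \frac{32}{3} \\0 & \text{otherwise} \end{cases}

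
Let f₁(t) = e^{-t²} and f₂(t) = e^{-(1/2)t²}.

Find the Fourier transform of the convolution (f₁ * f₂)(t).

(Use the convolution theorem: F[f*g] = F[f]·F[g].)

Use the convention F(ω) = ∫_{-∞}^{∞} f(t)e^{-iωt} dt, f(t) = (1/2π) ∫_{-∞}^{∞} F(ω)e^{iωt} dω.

F[f₁*f₂](ω) = \sqrt{2} \pi e^{- \frac{3 \omega^{2}}{4}}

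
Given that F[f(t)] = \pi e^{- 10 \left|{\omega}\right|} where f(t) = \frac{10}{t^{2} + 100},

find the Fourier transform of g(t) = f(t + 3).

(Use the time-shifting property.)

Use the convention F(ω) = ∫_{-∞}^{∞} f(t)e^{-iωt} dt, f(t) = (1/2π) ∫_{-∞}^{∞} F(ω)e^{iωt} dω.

F[g](ω) = \pi e^{3 i \omega - 10 \left|{\omega}\right|}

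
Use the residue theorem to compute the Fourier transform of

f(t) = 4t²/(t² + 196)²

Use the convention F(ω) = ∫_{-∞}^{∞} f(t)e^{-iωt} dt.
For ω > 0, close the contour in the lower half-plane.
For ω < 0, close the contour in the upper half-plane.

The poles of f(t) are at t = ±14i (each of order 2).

Let g(z) = f(z)e^{-iωz}; for large |z| the factor e^{-iωz} decays in the lower half-plane when ω > 0 and in the upper half-plane when ω < 0.

Case ω > 0 (lower half-plane, clockwise contour ⇒ F(ω) = -2πi·ΣRes):
  Res_{z = - 14 i} g(z) = i \left(\frac{1}{14} - \omega\right) e^{- 14 \omega} (pole of order 2)
  F(ω) = -2πi·ΣRes = \frac{\pi \left(1 - 14 \omega\right) e^{- 14 \omega}}{7}

Case ω < 0 (upper half-plane, counterclockwise contour ⇒ F(ω) = +2πi·ΣRes):
  Res_{z = 14 i} g(z) = i \left(- \omega - \frac{1}{14}\right) e^{14 \omega} (pole of order 2)
  F(ω) = 2πi·ΣRes = \frac{\pi \left(14 \omega + 1\right) e^{14 \omega}}{7}

Both cases combine into a single formula in |ω|:

F(ω) = \frac{\pi \left(1 - 14 \left|{\omega}\right|\right) e^{- 14 \left|{\omega}\right|}}{7}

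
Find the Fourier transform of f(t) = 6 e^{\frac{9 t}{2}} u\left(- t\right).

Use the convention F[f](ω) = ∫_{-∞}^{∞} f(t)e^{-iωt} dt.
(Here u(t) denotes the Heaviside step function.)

F(ω) = - \frac{12}{2 i \omega - 9}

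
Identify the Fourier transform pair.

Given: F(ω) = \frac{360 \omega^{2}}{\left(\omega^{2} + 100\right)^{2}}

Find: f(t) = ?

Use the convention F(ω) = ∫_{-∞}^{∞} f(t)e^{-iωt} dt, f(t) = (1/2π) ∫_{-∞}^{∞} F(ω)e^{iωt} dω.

f(t) = 9 \left(1 - 10 \left|{t}\right|\right) e^{- 10 \left|{t}\right|}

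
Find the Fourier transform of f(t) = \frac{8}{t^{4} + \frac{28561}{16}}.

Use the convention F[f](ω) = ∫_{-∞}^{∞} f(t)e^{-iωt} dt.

F(ω) = \frac{64 \pi e^{- \frac{13 \sqrt{2} \left|{\omega}\right|}{4}} \sin{\left(\frac{13 \sqrt{2} \left|{\omega}\right|}{4} + \frac{\pi}{4} \right)}}{2197}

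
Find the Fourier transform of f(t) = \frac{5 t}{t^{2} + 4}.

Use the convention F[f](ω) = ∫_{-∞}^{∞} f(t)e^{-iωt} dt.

F(ω) = - 5 i \pi e^{- 2 \left|{\omega}\right|} \operatorname{sign}{\left(\omega \right)}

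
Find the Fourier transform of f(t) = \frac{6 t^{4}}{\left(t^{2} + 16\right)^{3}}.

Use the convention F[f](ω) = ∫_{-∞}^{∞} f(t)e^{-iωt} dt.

F(ω) = \frac{3 \pi \left(16 \omega^{2} - 20 \left|{\omega}\right| + 3\right) e^{- 4 \left|{\omega}\right|}}{16}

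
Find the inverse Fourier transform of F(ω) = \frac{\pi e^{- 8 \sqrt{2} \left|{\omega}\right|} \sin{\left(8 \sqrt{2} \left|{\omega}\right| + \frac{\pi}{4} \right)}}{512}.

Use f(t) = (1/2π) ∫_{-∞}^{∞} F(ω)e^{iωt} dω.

f(t) = \frac{8}{t^{4} + 65536}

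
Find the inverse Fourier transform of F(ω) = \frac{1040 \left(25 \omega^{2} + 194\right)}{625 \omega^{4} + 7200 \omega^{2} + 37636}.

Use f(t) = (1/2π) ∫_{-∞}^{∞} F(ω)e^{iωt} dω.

f(t) = 8 e^{- \frac{13 \left|{t}\right|}{5}} \cos{\left(\left|{t}\right| \right)}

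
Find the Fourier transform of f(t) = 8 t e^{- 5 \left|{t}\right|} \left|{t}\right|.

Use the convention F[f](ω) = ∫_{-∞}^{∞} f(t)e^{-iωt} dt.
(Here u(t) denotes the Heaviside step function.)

F(ω) = \frac{32 i \omega \left(\omega^{2} - 75\right)}{\left(\omega^{2} + 25\right)^{3}}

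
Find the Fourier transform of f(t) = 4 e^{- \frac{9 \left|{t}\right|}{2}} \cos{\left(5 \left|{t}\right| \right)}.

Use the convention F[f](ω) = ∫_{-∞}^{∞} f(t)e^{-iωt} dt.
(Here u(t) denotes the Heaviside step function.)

F(ω) = \frac{144 \left(4 \omega^{2} + 181\right)}{16 \omega^{4} - 152 \omega^{2} + 32761}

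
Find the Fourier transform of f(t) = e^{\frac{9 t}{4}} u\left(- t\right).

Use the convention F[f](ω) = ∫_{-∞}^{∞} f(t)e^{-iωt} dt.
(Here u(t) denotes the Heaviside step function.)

F(ω) = - \frac{4}{4 i \omega - 9}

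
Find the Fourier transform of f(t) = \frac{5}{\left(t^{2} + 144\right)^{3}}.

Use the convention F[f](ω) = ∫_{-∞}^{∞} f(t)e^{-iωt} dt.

F(ω) = \frac{5 \pi \left(48 \omega^{2} + 12 \left|{\omega}\right| + 1\right) e^{- 12 \left|{\omega}\right|}}{663552}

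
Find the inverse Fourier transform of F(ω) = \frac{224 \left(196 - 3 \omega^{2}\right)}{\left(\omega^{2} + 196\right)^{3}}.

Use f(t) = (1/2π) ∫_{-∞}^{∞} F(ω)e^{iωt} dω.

f(t) = 4 t^{2} e^{- 14 \left|{t}\right|}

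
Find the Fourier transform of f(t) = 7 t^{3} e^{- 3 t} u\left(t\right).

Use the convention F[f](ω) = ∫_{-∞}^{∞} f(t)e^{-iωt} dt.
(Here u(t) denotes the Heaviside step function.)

F(ω) = \frac{42}{\left(i \omega + 3\right)^{4}}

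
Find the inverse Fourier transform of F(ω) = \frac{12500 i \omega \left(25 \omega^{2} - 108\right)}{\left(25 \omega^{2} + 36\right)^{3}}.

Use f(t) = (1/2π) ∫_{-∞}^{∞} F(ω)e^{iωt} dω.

f(t) = 5 t e^{- \frac{6 \left|{t}\right|}{5}} \left|{t}\right|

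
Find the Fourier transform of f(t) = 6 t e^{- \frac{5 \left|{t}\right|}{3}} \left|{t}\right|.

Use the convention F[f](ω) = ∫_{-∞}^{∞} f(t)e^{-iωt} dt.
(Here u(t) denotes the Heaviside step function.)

F(ω) = \frac{5832 i \omega \left(3 \omega^{2} - 25\right)}{\left(9 \omega^{2} + 25\right)^{3}}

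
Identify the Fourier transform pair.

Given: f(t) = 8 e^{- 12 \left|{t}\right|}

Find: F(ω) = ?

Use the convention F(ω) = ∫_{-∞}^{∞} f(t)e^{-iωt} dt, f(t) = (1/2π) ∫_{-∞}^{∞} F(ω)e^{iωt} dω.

F(ω) = \frac{192}{\omega^{2} + 144}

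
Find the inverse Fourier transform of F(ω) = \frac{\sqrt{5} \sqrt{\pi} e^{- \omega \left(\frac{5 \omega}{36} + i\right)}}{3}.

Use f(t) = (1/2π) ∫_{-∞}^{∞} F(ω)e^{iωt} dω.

f(t) = e^{- \frac{9 \left(t - 1\right)^{2}}{5}}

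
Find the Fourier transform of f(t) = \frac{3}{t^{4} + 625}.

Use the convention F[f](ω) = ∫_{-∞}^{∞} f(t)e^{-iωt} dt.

F(ω) = \frac{3 \pi e^{- \frac{5 \sqrt{2} \left|{\omega}\right|}{2}} \sin{\left(\frac{5 \sqrt{2} \left|{\omega}\right|}{2} + \frac{\pi}{4} \right)}}{125}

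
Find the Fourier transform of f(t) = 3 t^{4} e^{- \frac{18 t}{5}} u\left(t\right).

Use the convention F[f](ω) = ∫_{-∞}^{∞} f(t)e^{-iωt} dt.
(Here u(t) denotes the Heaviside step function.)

F(ω) = \frac{225000}{\left(5 i \omega + 18\right)^{5}}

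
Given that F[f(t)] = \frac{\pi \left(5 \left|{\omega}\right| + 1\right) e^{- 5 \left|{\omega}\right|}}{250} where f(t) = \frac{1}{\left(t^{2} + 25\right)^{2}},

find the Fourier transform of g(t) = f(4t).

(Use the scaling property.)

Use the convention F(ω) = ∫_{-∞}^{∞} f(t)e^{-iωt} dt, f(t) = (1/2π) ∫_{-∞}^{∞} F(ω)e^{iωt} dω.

F[g](ω) = \frac{\pi \left(5 \left|{\omega}\right| + 4\right) e^{- \frac{5 \left|{\omega}\right|}{4}}}{4000}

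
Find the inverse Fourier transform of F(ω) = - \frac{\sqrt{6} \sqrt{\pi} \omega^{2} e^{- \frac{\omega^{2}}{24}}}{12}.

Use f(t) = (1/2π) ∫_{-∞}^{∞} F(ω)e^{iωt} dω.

f(t) = 3 \left(24 t^{2} - 2\right) e^{- 6 t^{2}}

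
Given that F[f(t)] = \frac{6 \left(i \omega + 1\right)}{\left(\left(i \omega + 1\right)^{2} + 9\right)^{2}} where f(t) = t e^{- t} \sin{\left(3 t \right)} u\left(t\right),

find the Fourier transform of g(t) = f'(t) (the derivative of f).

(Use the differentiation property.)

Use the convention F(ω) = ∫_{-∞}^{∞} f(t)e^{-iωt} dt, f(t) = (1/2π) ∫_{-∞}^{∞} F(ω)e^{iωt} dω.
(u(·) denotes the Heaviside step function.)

F[g](ω) = \frac{6 i \omega \left(i \omega + 1\right)}{\left(\left(i \omega + 1\right)^{2} + 9\right)^{2}}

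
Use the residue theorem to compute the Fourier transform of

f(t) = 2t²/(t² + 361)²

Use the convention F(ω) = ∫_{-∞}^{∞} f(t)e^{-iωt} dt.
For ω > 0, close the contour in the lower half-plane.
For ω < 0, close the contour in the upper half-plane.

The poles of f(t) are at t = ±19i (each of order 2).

Let g(z) = f(z)e^{-iωz}; for large |z| the factor e^{-iωz} decays in the lower half-plane when ω > 0 and in the upper half-plane when ω < 0.

Case ω > 0 (lower half-plane, clockwise contour ⇒ F(ω) = -2πi·ΣRes):
  Res_{z = - 19 i} g(z) = \frac{i \left(1 - 19 \omega\right) e^{- 19 \omega}}{38} (pole of order 2)
  F(ω) = -2πi·ΣRes = \frac{\pi \left(1 - 19 \omega\right) e^{- 19 \omega}}{19}

Case ω < 0 (upper half-plane, counterclockwise contour ⇒ F(ω) = +2πi·ΣRes):
  Res_{z = 19 i} g(z) = \frac{i \left(- 19 \omega - 1\right) e^{19 \omega}}{38} (pole of order 2)
  F(ω) = 2πi·ΣRes = \frac{\pi \left(19 \omega + 1\right) e^{19 \omega}}{19}

Both cases combine into a single formula in |ω|:

F(ω) = \frac{\pi \left(1 - 19 \left|{\omega}\right|\right) e^{- 19 \left|{\omega}\right|}}{19}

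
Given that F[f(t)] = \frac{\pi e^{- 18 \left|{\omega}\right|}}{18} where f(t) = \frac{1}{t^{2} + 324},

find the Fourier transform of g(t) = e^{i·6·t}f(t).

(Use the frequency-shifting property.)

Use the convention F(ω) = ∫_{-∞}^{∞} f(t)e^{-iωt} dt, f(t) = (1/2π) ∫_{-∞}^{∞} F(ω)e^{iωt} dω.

F[g](ω) = \frac{\pi e^{- 18 \left|{\omega - 6}\right|}}{18}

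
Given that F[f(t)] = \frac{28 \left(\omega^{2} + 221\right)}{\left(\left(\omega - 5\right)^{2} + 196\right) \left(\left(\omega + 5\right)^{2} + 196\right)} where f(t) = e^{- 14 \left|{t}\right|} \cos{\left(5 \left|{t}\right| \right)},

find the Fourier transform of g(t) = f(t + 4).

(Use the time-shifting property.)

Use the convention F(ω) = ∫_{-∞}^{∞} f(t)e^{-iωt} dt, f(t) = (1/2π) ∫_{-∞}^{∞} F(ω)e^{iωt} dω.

F[g](ω) = \frac{28 \left(\omega^{2} + 221\right) e^{4 i \omega}}{\omega^{4} + 342 \omega^{2} + 48841}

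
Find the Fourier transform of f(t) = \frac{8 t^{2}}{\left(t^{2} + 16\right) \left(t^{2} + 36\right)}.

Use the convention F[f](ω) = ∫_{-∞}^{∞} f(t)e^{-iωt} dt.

F(ω) = \frac{4 \pi \left(3 - 2 e^{2 \left|{\omega}\right|}\right) e^{- 6 \left|{\omega}\right|}}{5}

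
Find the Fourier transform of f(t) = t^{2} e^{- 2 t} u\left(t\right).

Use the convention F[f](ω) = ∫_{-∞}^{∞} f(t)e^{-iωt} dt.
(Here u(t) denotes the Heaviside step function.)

F(ω) = \frac{2}{\left(i \omega + 2\right)^{3}}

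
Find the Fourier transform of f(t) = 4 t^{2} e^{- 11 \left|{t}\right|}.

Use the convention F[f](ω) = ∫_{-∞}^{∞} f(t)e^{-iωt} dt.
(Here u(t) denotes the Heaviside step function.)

F(ω) = \frac{176 \left(121 - 3 \omega^{2}\right)}{\left(\omega^{2} + 121\right)^{3}}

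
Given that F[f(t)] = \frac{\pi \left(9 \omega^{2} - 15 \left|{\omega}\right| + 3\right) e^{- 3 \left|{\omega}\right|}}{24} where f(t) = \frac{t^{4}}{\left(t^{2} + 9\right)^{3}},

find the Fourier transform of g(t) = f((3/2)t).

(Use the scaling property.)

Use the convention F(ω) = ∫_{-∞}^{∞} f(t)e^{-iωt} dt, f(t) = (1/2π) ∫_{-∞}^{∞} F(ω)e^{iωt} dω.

F[g](ω) = \frac{\pi \left(4 \omega^{2} - 10 \left|{\omega}\right| + 3\right) e^{- 2 \left|{\omega}\right|}}{36}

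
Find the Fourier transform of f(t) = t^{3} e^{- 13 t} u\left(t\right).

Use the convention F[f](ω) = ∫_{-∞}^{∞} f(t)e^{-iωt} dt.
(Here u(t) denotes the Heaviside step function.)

F(ω) = \frac{6}{\left(i \omega + 13\right)^{4}}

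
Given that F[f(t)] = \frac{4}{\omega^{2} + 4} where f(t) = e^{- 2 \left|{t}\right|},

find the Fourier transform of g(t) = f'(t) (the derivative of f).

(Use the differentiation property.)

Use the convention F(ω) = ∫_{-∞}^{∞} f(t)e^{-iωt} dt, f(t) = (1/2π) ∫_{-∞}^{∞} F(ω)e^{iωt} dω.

F[g](ω) = \frac{4 i \omega}{\omega^{2} + 4}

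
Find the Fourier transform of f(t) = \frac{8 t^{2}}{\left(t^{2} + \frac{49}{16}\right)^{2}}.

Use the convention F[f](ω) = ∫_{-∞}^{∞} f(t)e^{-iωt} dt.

F(ω) = \frac{4 \pi \left(4 - 7 \left|{\omega}\right|\right) e^{- \frac{7 \left|{\omega}\right|}{4}}}{7}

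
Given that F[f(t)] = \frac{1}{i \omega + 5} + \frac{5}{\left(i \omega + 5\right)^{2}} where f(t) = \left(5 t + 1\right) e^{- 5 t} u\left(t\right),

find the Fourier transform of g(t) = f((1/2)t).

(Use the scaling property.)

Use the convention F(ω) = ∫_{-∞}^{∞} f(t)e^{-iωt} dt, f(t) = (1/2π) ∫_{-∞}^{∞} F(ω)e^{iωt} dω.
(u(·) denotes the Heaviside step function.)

F[g](ω) = \frac{4 \left(- i \omega - 5\right)}{4 \omega^{2} - 20 i \omega - 25}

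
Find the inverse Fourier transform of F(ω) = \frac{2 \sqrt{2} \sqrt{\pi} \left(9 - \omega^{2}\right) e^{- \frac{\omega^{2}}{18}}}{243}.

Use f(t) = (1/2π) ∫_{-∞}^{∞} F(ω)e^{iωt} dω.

f(t) = 2 t^{2} e^{- \frac{9 t^{2}}{2}}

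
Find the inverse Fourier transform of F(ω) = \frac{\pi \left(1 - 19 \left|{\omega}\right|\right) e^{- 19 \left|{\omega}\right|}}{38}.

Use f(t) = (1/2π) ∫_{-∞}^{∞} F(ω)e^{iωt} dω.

f(t) = \frac{t^{2}}{\left(t^{2} + 361\right)^{2}}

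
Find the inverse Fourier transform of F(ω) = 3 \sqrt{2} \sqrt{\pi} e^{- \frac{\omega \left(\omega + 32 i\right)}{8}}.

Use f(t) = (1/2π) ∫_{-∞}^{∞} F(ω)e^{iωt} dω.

f(t) = 6 e^{- 2 \left(t - 4\right)^{2}}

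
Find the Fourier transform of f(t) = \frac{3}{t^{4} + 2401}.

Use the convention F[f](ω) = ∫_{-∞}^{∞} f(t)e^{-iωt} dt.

F(ω) = \frac{3 \pi e^{- \frac{7 \sqrt{2} \left|{\omega}\right|}{2}} \sin{\left(\frac{7 \sqrt{2} \left|{\omega}\right|}{2} + \frac{\pi}{4} \right)}}{343}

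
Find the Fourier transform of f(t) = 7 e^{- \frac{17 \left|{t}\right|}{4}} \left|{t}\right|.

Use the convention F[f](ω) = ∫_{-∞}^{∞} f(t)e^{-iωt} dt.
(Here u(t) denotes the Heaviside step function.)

F(ω) = \frac{224 \left(289 - 16 \omega^{2}\right)}{\left(16 \omega^{2} + 289\right)^{2}}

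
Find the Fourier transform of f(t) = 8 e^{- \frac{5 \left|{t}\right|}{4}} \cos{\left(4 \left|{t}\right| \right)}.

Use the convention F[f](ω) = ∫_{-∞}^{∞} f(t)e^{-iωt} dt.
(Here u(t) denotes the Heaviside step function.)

F(ω) = \frac{320 \left(16 \omega^{2} + 281\right)}{256 \omega^{4} - 7392 \omega^{2} + 78961}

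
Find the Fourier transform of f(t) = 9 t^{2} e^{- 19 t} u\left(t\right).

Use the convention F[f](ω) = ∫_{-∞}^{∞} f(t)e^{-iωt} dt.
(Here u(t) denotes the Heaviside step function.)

F(ω) = \frac{18}{\left(i \omega + 19\right)^{3}}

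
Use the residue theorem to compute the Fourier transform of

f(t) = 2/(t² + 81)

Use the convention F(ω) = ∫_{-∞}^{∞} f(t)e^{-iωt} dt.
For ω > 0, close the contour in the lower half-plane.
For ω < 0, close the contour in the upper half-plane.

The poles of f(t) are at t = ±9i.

Let g(z) = f(z)e^{-iωz}; for large |z| the factor e^{-iωz} decays in the lower half-plane when ω > 0 and in the upper half-plane when ω < 0.

Case ω > 0 (lower half-plane, clockwise contour ⇒ F(ω) = -2πi·ΣRes):
  Res_{z = - 9 i} g(z) = \frac{i e^{- 9 \omega}}{9}
  F(ω) = -2πi·ΣRes = \frac{2 \pi e^{- 9 \omega}}{9}

Case ω < 0 (upper half-plane, counterclockwise contour ⇒ F(ω) = +2πi·ΣRes):
  Res_{z = 9 i} g(z) = - \frac{i e^{9 \omega}}{9}
  F(ω) = 2πi·ΣRes = \frac{2 \pi e^{9 \omega}}{9}

Both cases combine into a single formula in |ω|:

F(ω) = \frac{2 \pi e^{- 9 \left|{\omega}\right|}}{9}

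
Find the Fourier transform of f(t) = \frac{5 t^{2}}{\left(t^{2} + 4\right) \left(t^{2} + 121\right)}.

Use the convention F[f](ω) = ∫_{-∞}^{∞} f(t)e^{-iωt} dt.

F(ω) = \frac{5 \pi \left(11 - 2 e^{9 \left|{\omega}\right|}\right) e^{- 11 \left|{\omega}\right|}}{117}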